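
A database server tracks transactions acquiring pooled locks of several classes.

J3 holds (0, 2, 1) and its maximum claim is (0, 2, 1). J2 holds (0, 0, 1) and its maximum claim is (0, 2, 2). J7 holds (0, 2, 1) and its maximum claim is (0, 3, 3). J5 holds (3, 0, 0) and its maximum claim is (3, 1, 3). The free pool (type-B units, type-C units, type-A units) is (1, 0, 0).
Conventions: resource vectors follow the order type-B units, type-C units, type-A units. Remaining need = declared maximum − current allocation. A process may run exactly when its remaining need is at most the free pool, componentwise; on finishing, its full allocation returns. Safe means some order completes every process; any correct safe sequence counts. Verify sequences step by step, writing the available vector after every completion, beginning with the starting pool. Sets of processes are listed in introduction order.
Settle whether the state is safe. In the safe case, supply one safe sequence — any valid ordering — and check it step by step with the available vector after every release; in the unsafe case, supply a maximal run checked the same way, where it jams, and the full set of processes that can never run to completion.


SAFE, for example via the order J3, J2, J7, J5.
Key observation: the first exact fit in this order is J2 — it needs (0, 2, 1) with (1, 2, 1) free, meeting a requested resource to the last unit.
Walking it through:
  pool = (1, 0, 0)
  J3 needs (0, 0, 0) <= (1, 0, 0) -> finishes; pool += (0, 2, 1) = (1, 2, 1)
  J2 needs (0, 2, 1) <= (1, 2, 1) -> finishes; pool += (0, 0, 1) = (1, 2, 2)
  J7 needs (0, 1, 2) <= (1, 2, 2) -> finishes; pool += (0, 2, 1) = (1, 4, 3)
  J5 needs (0, 1, 3) <= (1, 4, 3) -> finishes; pool += (3, 0, 0) = (4, 4, 3)


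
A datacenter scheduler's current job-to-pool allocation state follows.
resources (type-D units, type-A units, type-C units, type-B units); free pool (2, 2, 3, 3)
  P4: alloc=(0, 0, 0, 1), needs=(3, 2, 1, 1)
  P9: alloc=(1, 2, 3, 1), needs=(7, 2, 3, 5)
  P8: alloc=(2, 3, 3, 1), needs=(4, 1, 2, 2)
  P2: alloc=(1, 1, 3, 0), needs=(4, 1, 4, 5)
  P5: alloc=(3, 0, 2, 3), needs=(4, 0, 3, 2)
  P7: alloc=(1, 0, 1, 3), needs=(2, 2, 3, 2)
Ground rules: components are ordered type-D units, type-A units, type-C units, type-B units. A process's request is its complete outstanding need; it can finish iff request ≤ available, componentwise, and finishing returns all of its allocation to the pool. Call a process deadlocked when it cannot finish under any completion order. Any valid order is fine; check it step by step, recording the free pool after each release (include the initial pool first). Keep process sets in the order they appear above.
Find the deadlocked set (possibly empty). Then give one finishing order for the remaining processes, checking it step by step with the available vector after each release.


Deadlocked: P9, P8, P2 and P5.
Key observation: type-D units is the bottleneck — with P7, P4 done the pool holds (3, 2, 4, 7), short of every remaining need.
The rest can finish in the order P7, P4. Verifying each step:
  pool = (2, 2, 3, 3)
  P7 needs (2, 2, 3, 2) <= (2, 2, 3, 3) -> finishes; pool += (1, 0, 1, 3) = (3, 2, 4, 6)
  P4 needs (3, 2, 1, 1) <= (3, 2, 4, 6) -> finishes; pool += (0, 0, 0, 1) = (3, 2, 4, 7)
None of the blocked processes ever fits:
  blocked: P9 wants (7, 2, 3, 5), pool (3, 2, 4, 7) — not enough type-D units
  blocked: P8 wants (4, 1, 2, 2), pool (3, 2, 4, 7) — not enough type-D units
  blocked: P2 wants (4, 1, 4, 5), pool (3, 2, 4, 7) — not enough type-D units
  blocked: P5 wants (4, 0, 3, 2), pool (3, 2, 4, 7) — not enough type-D units


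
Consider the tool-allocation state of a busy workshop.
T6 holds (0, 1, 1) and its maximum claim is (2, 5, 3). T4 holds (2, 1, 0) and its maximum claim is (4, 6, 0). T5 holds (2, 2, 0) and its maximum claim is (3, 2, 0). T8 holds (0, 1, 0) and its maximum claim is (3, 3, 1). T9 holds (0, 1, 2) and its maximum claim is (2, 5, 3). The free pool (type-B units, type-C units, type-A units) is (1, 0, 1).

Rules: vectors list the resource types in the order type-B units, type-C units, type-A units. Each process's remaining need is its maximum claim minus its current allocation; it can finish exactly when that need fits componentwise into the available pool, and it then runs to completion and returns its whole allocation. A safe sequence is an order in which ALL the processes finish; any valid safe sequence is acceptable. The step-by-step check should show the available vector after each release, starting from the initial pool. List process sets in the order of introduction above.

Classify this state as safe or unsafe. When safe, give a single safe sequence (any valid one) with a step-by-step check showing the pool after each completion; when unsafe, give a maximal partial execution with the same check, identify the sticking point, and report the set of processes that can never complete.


UNSAFE — no complete ordering exists.
Key observation: type-C units is the bottleneck — with T5, T8 done the pool holds (3, 3, 1), short of every remaining need.
A maximal execution: T5, T8 — then nothing else fits. Check, step by step:
  pool = (1, 0, 1)
  run T5 (needs (1, 0, 0), free (1, 0, 1)); after release of (2, 2, 0) the pool is (3, 2, 1)
  run T8 (needs (3, 2, 1), free (3, 2, 1)); after release of (0, 1, 0) the pool is (3, 3, 1)
  blocked: T6 wants (2, 4, 2), pool (3, 3, 1) — not enough type-C units and type-A units
  blocked: T4 wants (2, 5, 0), pool (3, 3, 1) — not enough type-C units
  blocked: T9 wants (2, 4, 1), pool (3, 3, 1) — not enough type-C units
Processes that can never finish: T6, T4 and T9.


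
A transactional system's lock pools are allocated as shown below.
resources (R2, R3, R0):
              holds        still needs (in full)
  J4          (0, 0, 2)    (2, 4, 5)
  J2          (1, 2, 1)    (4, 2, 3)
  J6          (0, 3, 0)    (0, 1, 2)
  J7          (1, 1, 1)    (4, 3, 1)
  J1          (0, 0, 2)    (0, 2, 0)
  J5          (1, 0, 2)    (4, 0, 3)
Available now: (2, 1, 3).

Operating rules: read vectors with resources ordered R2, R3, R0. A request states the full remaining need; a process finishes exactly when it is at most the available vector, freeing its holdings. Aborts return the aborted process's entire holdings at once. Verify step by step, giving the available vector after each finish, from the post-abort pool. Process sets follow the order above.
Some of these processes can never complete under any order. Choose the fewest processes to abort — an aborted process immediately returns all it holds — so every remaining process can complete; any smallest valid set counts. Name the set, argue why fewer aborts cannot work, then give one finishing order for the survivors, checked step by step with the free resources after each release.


Minimum abort set: J7 and J5.
Key observation: aborting J7 and J5 returns (2, 1, 3), and J2 — hopeless before — runs at step 2 with the returned capacity in the pool.
Why nothing smaller works — every single abort fails: J4 alone leaves J2 blocked (short on R2); J2 alone leaves J7 blocked (short on R2); J6 alone leaves J2 blocked (short on R2); J7 alone leaves J2 blocked (short on R2); J1 alone leaves J2 blocked (short on R2); J5 alone leaves J2 blocked (short on R2).
Survivors finish in the order: J1, J2, J4, J6. Step-by-step check (pool after the aborts first):
  pool = (4, 2, 6)
  J1 needs (0, 2, 0) <= (4, 2, 6) -> finishes; pool += (0, 0, 2) = (4, 2, 8)
  J2 needs (4, 2, 3) <= (4, 2, 8) -> finishes; pool += (1, 2, 1) = (5, 4, 9)
  J4 needs (2, 4, 5) <= (5, 4, 9) -> finishes; pool += (0, 0, 2) = (5, 4, 11)
  J6 needs (0, 1, 2) <= (5, 4, 11) -> finishes; pool += (0, 3, 0) = (5, 7, 11)


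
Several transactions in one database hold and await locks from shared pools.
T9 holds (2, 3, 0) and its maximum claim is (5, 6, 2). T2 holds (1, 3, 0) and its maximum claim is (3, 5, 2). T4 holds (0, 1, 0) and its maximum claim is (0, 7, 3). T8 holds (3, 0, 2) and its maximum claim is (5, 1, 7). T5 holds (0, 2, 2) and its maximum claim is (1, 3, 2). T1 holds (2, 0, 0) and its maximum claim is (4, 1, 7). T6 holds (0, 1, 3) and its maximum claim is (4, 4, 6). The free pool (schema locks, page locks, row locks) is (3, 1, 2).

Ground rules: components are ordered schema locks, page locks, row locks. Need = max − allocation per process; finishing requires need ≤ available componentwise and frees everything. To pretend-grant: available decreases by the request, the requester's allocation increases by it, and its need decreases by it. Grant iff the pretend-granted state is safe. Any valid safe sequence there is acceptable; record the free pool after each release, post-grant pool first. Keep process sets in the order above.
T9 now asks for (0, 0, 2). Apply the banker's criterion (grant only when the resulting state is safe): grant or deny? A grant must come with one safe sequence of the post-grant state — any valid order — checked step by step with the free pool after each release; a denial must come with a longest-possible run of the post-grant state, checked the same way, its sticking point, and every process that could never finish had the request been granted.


GRANT. The post-grant state is safe; one safe sequence: T5, T9, T6, T1, T2, T8, T4.
Key observation: the grant leaves (3, 1, 0) free — enough for T5, whose release restarts the cascade.
Verifying the post-grant state step by step:
  pool = (3, 1, 0)
  T5: need (1, 1, 0) fits (3, 1, 0); releases (0, 2, 2), pool now (3, 3, 2)
  T9: need (3, 3, 0) fits (3, 3, 2); releases (2, 3, 2), pool now (5, 6, 4)
  T6: need (4, 3, 3) fits (5, 6, 4); releases (0, 1, 3), pool now (5, 7, 7)
  T1: need (2, 1, 7) fits (5, 7, 7); releases (2, 0, 0), pool now (7, 7, 7)
  T2: need (2, 2, 2) fits (7, 7, 7); releases (1, 3, 0), pool now (8, 10, 7)
  T8: need (2, 1, 5) fits (8, 10, 7); releases (3, 0, 2), pool now (11, 10, 9)
  T4: need (0, 6, 3) fits (11, 10, 9); releases (0, 1, 0), pool now (11, 11, 9)


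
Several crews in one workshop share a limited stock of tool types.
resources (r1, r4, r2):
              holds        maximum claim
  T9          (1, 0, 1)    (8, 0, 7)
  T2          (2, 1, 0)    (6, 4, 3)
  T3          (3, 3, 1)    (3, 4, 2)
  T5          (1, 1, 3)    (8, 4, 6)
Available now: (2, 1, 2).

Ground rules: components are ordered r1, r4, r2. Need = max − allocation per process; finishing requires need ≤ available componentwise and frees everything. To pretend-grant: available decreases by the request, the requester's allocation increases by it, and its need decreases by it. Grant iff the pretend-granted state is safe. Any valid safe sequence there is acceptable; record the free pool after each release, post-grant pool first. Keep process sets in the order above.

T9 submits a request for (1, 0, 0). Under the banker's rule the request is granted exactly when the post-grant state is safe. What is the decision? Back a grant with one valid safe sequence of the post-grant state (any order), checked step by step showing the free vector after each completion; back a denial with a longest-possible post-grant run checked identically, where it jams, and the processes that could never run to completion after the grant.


DENY. Granting would leave the state unsafe.
Key observation: after T3, T2 the pool peaks at (6, 5, 3), and each blocked process is short somewhere: T9 on r2; T5 on r1.
Pretend the grant happened; the run T3, T2 goes as far as possible. Walking it through:
  pool = (1, 1, 2)
  T3 needs (0, 1, 1) <= (1, 1, 2) -> finishes; pool += (3, 3, 1) = (4, 4, 3)
  T2 needs (4, 3, 3) <= (4, 4, 3) -> finishes; pool += (2, 1, 0) = (6, 5, 3)
  T9 cannot run: need (6, 0, 6) vs free (6, 5, 3) (insufficient r2)
  T5 cannot run: need (7, 3, 3) vs free (6, 5, 3) (insufficient r1)
Post-grant, the permanently blocked set is T9 and T5.


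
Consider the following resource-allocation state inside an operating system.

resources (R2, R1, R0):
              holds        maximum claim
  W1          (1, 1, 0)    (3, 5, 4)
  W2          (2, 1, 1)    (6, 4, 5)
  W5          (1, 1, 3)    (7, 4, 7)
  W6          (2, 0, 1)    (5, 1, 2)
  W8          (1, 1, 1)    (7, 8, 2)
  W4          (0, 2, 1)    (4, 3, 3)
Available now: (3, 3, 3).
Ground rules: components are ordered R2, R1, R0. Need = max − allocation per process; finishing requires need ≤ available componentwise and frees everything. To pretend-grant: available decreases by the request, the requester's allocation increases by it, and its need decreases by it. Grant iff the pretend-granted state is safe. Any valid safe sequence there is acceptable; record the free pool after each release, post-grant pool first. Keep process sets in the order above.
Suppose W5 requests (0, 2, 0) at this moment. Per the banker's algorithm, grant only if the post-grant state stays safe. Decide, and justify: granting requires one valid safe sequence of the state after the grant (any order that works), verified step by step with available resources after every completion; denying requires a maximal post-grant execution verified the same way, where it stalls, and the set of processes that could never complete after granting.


GRANT — the state after the grant stays safe, e.g. via W6, W4, W2, W5, W8, W1.
Key observation: after the grant the pool drops to (3, 1, 3), which still lets W6 finish first and unwind the rest.
Step-by-step check of the post-grant state:
  pool = (3, 1, 3)
  W6 needs (3, 1, 1) <= (3, 1, 3) -> finishes; pool += (2, 0, 1) = (5, 1, 4)
  W4 needs (4, 1, 2) <= (5, 1, 4) -> finishes; pool += (0, 2, 1) = (5, 3, 5)
  W2 needs (4, 3, 4) <= (5, 3, 5) -> finishes; pool += (2, 1, 1) = (7, 4, 6)
  W5 needs (6, 1, 4) <= (7, 4, 6) -> finishes; pool += (1, 3, 3) = (8, 7, 9)
  W8 needs (6, 7, 1) <= (8, 7, 9) -> finishes; pool += (1, 1, 1) = (9, 8, 10)
  W1 needs (2, 4, 4) <= (9, 8, 10) -> finishes; pool += (1, 1, 0) = (10, 9, 10)


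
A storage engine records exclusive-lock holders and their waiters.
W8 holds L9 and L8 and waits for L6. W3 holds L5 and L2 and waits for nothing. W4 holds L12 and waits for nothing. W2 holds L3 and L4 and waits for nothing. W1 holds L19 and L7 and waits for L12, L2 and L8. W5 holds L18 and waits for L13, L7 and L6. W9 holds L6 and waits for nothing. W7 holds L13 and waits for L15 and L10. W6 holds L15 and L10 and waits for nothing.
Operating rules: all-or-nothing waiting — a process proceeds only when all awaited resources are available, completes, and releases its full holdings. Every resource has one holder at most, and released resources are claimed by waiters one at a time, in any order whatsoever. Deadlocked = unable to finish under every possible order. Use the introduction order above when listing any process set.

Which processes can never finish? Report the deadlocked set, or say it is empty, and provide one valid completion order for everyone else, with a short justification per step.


The deadlocked set is empty.
Key observation: there is no circular wait here — follow any chain and it reaches a process that is free to run now.
A valid finishing order for the others: W6, W7, W3, W2, W9, W8, W4, W1, W5.
Check, step by step:
  run W6 (it waits on nothing); releases L15 and L10
  run W7 (all its waits — L15 and L10 — are resolved); releases L13
  run W3 (it waits on nothing); releases L5 and L2
  run W2 (it waits on nothing); releases L3 and L4
  run W9 (it waits on nothing); releases L6
  run W8 (all its waits — L6 — are resolved); releases L9 and L8
  run W4 (it waits on nothing); releases L12
  run W1 (all its waits — L12, L2 and L8 — are resolved); releases L19 and L7
  run W5 (all its waits — L13, L7 and L6 — are resolved); releases L18


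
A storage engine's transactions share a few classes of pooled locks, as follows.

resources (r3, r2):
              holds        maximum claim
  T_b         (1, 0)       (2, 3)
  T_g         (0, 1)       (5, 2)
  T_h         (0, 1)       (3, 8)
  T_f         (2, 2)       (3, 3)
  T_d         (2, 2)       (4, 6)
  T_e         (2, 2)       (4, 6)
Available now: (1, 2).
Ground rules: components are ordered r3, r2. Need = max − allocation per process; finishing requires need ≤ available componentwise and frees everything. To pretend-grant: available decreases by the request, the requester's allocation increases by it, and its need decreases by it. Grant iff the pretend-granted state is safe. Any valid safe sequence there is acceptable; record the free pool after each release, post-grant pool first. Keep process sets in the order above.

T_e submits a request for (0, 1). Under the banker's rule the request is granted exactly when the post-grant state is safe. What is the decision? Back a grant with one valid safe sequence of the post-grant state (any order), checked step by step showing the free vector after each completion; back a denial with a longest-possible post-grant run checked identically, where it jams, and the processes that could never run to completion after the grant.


GRANT — the state after the grant stays safe, e.g. via T_f, T_b, T_e, T_d, T_g, T_h.
Key observation: even at the reduced pool (1, 1), T_f fits immediately, so safety survives the grant.
Step-by-step check of the post-grant state:
  pool = (1, 1)
  run T_f (needs (1, 1), free (1, 1)); after release of (2, 2) the pool is (3, 3)
  run T_b (needs (1, 3), free (3, 3)); after release of (1, 0) the pool is (4, 3)
  run T_e (needs (2, 3), free (4, 3)); after release of (2, 3) the pool is (6, 6)
  run T_d (needs (2, 4), free (6, 6)); after release of (2, 2) the pool is (8, 8)
  run T_g (needs (5, 1), free (8, 8)); after release of (0, 1) the pool is (8, 9)
  run T_h (needs (3, 7), free (8, 9)); after release of (0, 1) the pool is (8, 10)


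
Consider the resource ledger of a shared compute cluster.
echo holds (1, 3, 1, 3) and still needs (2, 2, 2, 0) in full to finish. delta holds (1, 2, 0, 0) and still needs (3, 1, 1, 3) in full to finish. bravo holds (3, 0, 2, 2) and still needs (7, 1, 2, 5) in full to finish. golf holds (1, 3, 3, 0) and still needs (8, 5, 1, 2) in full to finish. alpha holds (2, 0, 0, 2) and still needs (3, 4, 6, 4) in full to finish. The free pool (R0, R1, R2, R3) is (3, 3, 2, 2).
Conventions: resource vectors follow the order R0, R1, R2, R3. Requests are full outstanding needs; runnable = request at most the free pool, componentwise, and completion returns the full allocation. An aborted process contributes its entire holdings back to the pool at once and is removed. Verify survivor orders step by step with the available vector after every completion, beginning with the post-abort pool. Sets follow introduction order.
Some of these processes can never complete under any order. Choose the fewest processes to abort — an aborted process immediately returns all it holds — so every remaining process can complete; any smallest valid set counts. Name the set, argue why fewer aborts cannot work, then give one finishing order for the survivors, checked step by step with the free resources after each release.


Minimum abort set: bravo.
Key observation: the returned (3, 0, 2, 2) from bravo is what brings golf — unrunnable before, under any order — into play at step 3.
Minimality: the empty abort set fails — the state is deadlocked as it stands.
The survivors complete as delta, echo, golf, alpha. Walking it through (starting from the post-abort pool):
  pool = (6, 3, 4, 4)
  delta needs (3, 1, 1, 3) <= (6, 3, 4, 4) -> finishes; pool += (1, 2, 0, 0) = (7, 5, 4, 4)
  echo needs (2, 2, 2, 0) <= (7, 5, 4, 4) -> finishes; pool += (1, 3, 1, 3) = (8, 8, 5, 7)
  golf needs (8, 5, 1, 2) <= (8, 8, 5, 7) -> finishes; pool += (1, 3, 3, 0) = (9, 11, 8, 7)
  alpha needs (3, 4, 6, 4) <= (9, 11, 8, 7) -> finishes; pool += (2, 0, 0, 2) = (11, 11, 8, 9)


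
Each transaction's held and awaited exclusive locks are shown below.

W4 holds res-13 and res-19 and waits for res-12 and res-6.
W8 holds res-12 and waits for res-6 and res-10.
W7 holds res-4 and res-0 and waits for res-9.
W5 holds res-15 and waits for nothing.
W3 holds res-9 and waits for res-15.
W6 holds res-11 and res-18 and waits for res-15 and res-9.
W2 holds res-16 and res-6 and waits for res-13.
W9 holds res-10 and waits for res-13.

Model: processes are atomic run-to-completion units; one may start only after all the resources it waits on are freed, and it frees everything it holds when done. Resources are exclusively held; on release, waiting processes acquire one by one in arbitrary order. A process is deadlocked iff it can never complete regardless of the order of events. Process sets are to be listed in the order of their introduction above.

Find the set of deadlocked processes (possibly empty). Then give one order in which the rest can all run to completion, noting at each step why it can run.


Deadlocked set: W4, W8, W2 and W9.
Key observation: along W4 -> W8 -> W2 -> W4, each member waits on what the next one holds — a deadlock; W9 is caught in further circular waits.
The rest can finish in the order W5, W3, W7, W6.
Verifying each step:
  W5: no waits; runs immediately, freeing res-15
  W3 waits on res-15 — all released -> runs and releases res-9
  W7 waits on res-9 — all released -> runs and releases res-4 and res-0
  W6 waits on res-15 and res-9 — all released -> runs and releases res-11 and res-18


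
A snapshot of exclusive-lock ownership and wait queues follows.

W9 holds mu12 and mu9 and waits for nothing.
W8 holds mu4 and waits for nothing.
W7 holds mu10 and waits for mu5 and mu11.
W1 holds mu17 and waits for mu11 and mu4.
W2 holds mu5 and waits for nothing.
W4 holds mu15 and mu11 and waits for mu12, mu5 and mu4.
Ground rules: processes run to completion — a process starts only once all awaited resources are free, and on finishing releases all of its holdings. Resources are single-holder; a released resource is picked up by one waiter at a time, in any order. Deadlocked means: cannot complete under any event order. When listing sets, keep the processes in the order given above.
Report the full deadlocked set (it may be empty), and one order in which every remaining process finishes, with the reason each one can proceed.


No process is deadlocked.
Key observation: every chain of waits terminates; starting from the processes that wait on nothing, all the rest unlock in turn.
The rest can finish in the order W9, W8, W2, W4, W1, W7.
Verifying each step:
  W9 waits on nothing -> runs at once and releases mu12 and mu9
  W8 waits on nothing -> runs at once and releases mu4
  W2 waits on nothing -> runs at once and releases mu5
  W4 waits on mu12, mu5 and mu4 — all released -> runs and releases mu15 and mu11
  W1 waits on mu11 and mu4 — all released -> runs and releases mu17
  W7 waits on mu5 and mu11 — all released -> runs and releases mu10


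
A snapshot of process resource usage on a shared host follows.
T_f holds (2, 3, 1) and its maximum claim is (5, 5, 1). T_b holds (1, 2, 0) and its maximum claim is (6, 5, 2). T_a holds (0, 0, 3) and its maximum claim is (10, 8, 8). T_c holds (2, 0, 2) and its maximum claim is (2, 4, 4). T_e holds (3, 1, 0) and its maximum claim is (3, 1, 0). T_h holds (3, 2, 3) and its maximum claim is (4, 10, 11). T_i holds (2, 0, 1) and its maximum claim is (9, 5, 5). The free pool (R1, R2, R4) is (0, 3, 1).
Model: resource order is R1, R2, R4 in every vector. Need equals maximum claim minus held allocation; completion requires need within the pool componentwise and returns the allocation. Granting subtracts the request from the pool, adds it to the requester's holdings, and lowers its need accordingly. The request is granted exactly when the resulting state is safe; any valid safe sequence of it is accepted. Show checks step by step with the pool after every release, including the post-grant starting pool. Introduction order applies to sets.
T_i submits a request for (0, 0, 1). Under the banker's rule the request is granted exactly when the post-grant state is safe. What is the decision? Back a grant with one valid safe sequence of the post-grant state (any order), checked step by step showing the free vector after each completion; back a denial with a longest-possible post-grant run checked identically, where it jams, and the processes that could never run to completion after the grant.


DENY. Granting would leave the state unsafe.
Key observation: after T_e, T_f complete, (5, 7, 1) is the best the pool ever gets, yet each leftover process wants more R4.
Pretend the grant happened; the run T_e, T_f goes as far as possible. Check, step by step:
  pool = (0, 3, 0)
  T_e needs (0, 0, 0) <= (0, 3, 0) -> finishes; pool += (3, 1, 0) = (3, 4, 0)
  T_f needs (3, 2, 0) <= (3, 4, 0) -> finishes; pool += (2, 3, 1) = (5, 7, 1)
  T_b cannot run: need (5, 3, 2) vs free (5, 7, 1) (insufficient R4)
  T_a cannot run: need (10, 8, 5) vs free (5, 7, 1) (insufficient R1, R2 and R4)
  T_c cannot run: need (0, 4, 2) vs free (5, 7, 1) (insufficient R4)
  T_h cannot run: need (1, 8, 8) vs free (5, 7, 1) (insufficient R2 and R4)
  T_i cannot run: need (7, 5, 3) vs free (5, 7, 1) (insufficient R1 and R4)
Post-grant, the permanently blocked set is T_b, T_a, T_c, T_h and T_i.


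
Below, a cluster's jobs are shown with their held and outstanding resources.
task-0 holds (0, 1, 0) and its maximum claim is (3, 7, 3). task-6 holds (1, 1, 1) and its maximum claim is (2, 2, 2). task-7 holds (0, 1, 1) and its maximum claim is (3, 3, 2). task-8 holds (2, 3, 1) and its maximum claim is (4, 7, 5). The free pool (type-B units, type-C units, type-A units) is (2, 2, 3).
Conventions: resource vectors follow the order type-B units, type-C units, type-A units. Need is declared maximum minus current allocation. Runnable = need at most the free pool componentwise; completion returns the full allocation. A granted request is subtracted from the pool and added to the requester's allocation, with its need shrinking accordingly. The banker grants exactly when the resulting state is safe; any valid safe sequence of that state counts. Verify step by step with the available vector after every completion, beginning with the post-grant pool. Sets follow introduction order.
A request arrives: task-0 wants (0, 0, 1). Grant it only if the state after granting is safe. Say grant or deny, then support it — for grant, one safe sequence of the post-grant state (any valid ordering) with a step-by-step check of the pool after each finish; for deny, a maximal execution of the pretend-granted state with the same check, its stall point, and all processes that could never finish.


GRANT. The post-grant state is safe; one safe sequence: task-6, task-7, task-8, task-0.
Key observation: with (2, 2, 2) left after the transfer, task-6 can run at once — the state stays safe.
Verifying the post-grant state step by step:
  pool = (2, 2, 2)
  run task-6 (needs (1, 1, 1), free (2, 2, 2)); after release of (1, 1, 1) the pool is (3, 3, 3)
  run task-7 (needs (3, 2, 1), free (3, 3, 3)); after release of (0, 1, 1) the pool is (3, 4, 4)
  run task-8 (needs (2, 4, 4), free (3, 4, 4)); after release of (2, 3, 1) the pool is (5, 7, 5)
  run task-0 (needs (3, 6, 2), free (5, 7, 5)); after release of (0, 1, 1) the pool is (5, 8, 6)


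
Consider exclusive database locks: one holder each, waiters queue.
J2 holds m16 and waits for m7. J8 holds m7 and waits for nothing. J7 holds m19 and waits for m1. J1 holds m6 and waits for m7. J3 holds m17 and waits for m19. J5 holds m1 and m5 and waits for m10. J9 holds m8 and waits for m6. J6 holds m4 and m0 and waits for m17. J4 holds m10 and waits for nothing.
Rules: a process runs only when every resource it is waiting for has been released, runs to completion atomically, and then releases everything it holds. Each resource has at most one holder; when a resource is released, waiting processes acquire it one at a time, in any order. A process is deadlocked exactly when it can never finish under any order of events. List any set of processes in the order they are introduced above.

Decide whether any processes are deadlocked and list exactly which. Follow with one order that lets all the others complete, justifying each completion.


Nothing here is deadlocked.
Key observation: the wait relation is loop-free; peeling off processes with no waits unwinds the whole state.
One completion order for the rest: J4, J5, J8, J7, J1, J3, J9, J6, J2.
Check, step by step:
  J4 waits on nothing -> runs at once and releases m10
  J5 waits on m10 — all released -> runs and releases m1 and m5
  J8 waits on nothing -> runs at once and releases m7
  J7 waits on m1 — all released -> runs and releases m19
  J1 waits on m7 — all released -> runs and releases m6
  J3 waits on m19 — all released -> runs and releases m17
  J9 waits on m6 — all released -> runs and releases m8
  J6 waits on m17 — all released -> runs and releases m4 and m0
  J2 waits on m7 — all released -> runs and releases m16


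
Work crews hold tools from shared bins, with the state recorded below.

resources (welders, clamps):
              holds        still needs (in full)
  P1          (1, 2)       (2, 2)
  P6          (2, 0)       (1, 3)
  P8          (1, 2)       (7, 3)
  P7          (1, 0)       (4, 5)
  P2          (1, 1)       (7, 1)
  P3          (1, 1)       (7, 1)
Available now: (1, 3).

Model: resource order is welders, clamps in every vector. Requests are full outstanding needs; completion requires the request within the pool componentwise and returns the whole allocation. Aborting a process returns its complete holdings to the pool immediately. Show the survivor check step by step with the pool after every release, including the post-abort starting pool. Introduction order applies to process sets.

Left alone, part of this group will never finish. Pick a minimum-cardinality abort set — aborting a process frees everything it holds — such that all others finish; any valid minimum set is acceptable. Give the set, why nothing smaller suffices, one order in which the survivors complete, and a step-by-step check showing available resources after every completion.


Abort P2 and P3.
Key observation: P8 had no path to completion before; after the abort of P2 and P3 ((2, 2) returned), step 4 is where it fits.
No one abort is enough; case by case: P1 alone leaves P8 blocked (short on welders); P6 alone leaves P8 blocked (short on welders); P8 alone leaves P2 blocked (short on welders); P7 alone leaves P8 blocked (short on welders); P2 alone leaves P8 blocked (short on welders); P3 alone leaves P8 blocked (short on welders).
One survivor order: P6, P1, P7, P8. Verifying each step (post-abort pool first):
  pool = (3, 5)
  P6: need (1, 3) fits (3, 5); releases (2, 0), pool now (5, 5)
  P1: need (2, 2) fits (5, 5); releases (1, 2), pool now (6, 7)
  P7: need (4, 5) fits (6, 7); releases (1, 0), pool now (7, 7)
  P8: need (7, 3) fits (7, 7); releases (1, 2), pool now (8, 9)


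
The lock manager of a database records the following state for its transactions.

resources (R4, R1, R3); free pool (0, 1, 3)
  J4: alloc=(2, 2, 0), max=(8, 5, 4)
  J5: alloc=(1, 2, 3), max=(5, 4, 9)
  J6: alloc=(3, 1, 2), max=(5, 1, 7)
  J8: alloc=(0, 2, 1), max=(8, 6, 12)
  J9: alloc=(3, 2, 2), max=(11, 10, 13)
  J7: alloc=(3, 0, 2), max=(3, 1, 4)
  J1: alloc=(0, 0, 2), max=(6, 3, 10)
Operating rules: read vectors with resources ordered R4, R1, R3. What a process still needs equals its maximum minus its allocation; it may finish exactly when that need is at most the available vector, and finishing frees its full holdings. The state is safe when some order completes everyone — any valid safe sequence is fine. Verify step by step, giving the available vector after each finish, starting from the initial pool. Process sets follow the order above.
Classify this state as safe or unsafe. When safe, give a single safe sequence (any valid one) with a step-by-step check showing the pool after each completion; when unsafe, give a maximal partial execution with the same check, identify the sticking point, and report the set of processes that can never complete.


SAFE, for example via the order J7, J6, J5, J4, J1, J8, J9.
Key observation: at J7 the run first touches a limit — (0, 1, 2) against (0, 1, 3), exact on a resource it actually requests.
Check, step by step:
  pool = (0, 1, 3)
  J7 needs (0, 1, 2) <= (0, 1, 3) -> finishes; pool += (3, 0, 2) = (3, 1, 5)
  J6 needs (2, 0, 5) <= (3, 1, 5) -> finishes; pool += (3, 1, 2) = (6, 2, 7)
  J5 needs (4, 2, 6) <= (6, 2, 7) -> finishes; pool += (1, 2, 3) = (7, 4, 10)
  J4 needs (6, 3, 4) <= (7, 4, 10) -> finishes; pool += (2, 2, 0) = (9, 6, 10)
  J1 needs (6, 3, 8) <= (9, 6, 10) -> finishes; pool += (0, 0, 2) = (9, 6, 12)
  J8 needs (8, 4, 11) <= (9, 6, 12) -> finishes; pool += (0, 2, 1) = (9, 8, 13)
  J9 needs (8, 8, 11) <= (9, 8, 13) -> finishes; pool += (3, 2, 2) = (12, 10, 15)


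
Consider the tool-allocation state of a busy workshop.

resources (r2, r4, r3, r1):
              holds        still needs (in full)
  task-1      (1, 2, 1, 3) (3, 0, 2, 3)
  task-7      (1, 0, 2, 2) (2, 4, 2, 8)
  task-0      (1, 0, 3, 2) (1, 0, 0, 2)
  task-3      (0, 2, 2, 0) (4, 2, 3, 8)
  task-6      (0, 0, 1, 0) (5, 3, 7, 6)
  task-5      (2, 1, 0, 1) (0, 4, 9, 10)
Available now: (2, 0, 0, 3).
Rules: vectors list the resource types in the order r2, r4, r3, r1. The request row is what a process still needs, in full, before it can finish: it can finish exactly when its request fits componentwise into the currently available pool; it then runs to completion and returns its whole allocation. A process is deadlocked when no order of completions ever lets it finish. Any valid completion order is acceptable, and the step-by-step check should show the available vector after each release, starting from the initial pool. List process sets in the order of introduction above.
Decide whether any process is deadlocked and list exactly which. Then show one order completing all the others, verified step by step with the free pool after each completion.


No process is deadlocked.
Key observation: there is always a runnable process — task-0 first — so the state unwinds completely.
One completion order for the rest: task-0, task-1, task-3, task-7, task-6, task-5. Verifying each step:
  pool = (2, 0, 0, 3)
  task-0: need (1, 0, 0, 2) fits (2, 0, 0, 3); releases (1, 0, 3, 2), pool now (3, 0, 3, 5)
  task-1: need (3, 0, 2, 3) fits (3, 0, 3, 5); releases (1, 2, 1, 3), pool now (4, 2, 4, 8)
  task-3: need (4, 2, 3, 8) fits (4, 2, 4, 8); releases (0, 2, 2, 0), pool now (4, 4, 6, 8)
  task-7: need (2, 4, 2, 8) fits (4, 4, 6, 8); releases (1, 0, 2, 2), pool now (5, 4, 8, 10)
  task-6: need (5, 3, 7, 6) fits (5, 4, 8, 10); releases (0, 0, 1, 0), pool now (5, 4, 9, 10)
  task-5: need (0, 4, 9, 10) fits (5, 4, 9, 10); releases (2, 1, 0, 1), pool now (7, 5, 9, 11)


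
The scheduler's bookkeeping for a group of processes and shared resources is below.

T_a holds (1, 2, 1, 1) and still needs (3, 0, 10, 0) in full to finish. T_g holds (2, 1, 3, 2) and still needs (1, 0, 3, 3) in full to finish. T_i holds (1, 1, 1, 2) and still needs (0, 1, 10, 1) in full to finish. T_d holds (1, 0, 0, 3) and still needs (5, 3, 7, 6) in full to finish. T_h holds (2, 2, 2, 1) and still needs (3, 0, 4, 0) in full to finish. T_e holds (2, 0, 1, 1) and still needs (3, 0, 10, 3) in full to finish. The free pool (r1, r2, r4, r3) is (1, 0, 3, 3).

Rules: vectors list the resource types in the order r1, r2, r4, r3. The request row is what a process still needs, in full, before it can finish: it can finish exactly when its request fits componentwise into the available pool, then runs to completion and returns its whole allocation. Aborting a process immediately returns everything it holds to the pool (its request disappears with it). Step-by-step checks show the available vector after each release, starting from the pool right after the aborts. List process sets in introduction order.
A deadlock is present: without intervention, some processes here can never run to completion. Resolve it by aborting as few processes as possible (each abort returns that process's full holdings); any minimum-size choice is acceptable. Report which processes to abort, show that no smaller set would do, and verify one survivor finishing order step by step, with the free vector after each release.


Abort T_i and T_e.
Key observation: T_a had no path to completion before; after the abort of T_i and T_e ((3, 1, 2, 3) returned), step 4 is where it fits.
Minimality, checking each single-abort alternative: T_a alone leaves T_i blocked (short on r4); T_g alone leaves T_a blocked (short on r4); T_i alone leaves T_a blocked (short on r4); T_d alone leaves T_a blocked (short on r4); T_h alone leaves T_a blocked (short on r4); T_e alone leaves T_a blocked (short on r4).
One survivor order: T_h, T_d, T_g, T_a. Step-by-step check (post-abort pool first):
  pool = (4, 1, 5, 6)
  run T_h (needs (3, 0, 4, 0), free (4, 1, 5, 6)); after release of (2, 2, 2, 1) the pool is (6, 3, 7, 7)
  run T_d (needs (5, 3, 7, 6), free (6, 3, 7, 7)); after release of (1, 0, 0, 3) the pool is (7, 3, 7, 10)
  run T_g (needs (1, 0, 3, 3), free (7, 3, 7, 10)); after release of (2, 1, 3, 2) the pool is (9, 4, 10, 12)
  run T_a (needs (3, 0, 10, 0), free (9, 4, 10, 12)); after release of (1, 2, 1, 1) the pool is (10, 6, 11, 13)


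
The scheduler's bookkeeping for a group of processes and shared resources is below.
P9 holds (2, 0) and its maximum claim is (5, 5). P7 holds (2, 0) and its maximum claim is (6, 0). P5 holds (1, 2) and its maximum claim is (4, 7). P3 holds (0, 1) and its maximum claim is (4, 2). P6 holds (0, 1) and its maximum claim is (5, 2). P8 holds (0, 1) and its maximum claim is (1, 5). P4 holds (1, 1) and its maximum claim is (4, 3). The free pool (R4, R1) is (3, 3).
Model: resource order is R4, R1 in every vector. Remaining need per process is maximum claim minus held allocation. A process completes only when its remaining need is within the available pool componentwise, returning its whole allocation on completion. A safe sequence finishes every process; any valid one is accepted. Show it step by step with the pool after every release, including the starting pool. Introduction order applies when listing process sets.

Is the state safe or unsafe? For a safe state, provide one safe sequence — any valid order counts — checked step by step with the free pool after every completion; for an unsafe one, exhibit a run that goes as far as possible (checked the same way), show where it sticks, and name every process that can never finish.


SAFE. One safe sequence: P4, P8, P3, P9, P6, P7, P5.
Key observation: the order's first zero-slack moment is P4 ((3, 2) needed, (3, 3) free — a requested resource with nothing to spare).
Verifying each step:
  pool = (3, 3)
  P4 needs (3, 2) <= (3, 3) -> finishes; pool += (1, 1) = (4, 4)
  P8 needs (1, 4) <= (4, 4) -> finishes; pool += (0, 1) = (4, 5)
  P3 needs (4, 1) <= (4, 5) -> finishes; pool += (0, 1) = (4, 6)
  P9 needs (3, 5) <= (4, 6) -> finishes; pool += (2, 0) = (6, 6)
  P6 needs (5, 1) <= (6, 6) -> finishes; pool += (0, 1) = (6, 7)
  P7 needs (4, 0) <= (6, 7) -> finishes; pool += (2, 0) = (8, 7)
  P5 needs (3, 5) <= (8, 7) -> finishes; pool += (1, 2) = (9, 9)


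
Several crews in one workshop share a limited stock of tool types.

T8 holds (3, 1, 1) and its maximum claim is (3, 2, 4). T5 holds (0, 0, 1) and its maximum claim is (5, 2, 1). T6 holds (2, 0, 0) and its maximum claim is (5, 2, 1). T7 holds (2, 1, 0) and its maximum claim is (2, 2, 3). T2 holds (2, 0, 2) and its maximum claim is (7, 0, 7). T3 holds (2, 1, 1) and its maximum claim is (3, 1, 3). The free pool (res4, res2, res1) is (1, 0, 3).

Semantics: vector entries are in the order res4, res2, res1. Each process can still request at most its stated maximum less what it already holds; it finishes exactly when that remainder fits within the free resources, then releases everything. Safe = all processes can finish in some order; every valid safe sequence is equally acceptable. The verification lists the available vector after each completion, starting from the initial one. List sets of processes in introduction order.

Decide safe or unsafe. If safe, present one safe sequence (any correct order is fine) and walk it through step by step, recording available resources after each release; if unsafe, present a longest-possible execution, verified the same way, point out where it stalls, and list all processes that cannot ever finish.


The state is SAFE; one workable sequence: T3, T7, T5, T8, T6, T2.
Key observation: the first exact fit in this order is T3 — it needs (1, 0, 2) with (1, 0, 3) free, meeting a requested resource to the last unit.
Walking it through:
  pool = (1, 0, 3)
  T3 needs (1, 0, 2) <= (1, 0, 3) -> finishes; pool += (2, 1, 1) = (3, 1, 4)
  T7 needs (0, 1, 3) <= (3, 1, 4) -> finishes; pool += (2, 1, 0) = (5, 2, 4)
  T5 needs (5, 2, 0) <= (5, 2, 4) -> finishes; pool += (0, 0, 1) = (5, 2, 5)
  T8 needs (0, 1, 3) <= (5, 2, 5) -> finishes; pool += (3, 1, 1) = (8, 3, 6)
  T6 needs (3, 2, 1) <= (8, 3, 6) -> finishes; pool += (2, 0, 0) = (10, 3, 6)
  T2 needs (5, 0, 5) <= (10, 3, 6) -> finishes; pool += (2, 0, 2) = (12, 3, 8)
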